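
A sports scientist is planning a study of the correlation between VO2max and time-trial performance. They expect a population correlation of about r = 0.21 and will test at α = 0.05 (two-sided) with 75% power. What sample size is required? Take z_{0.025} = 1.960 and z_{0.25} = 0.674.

Fisher's z: C = ½·ln((1+r)/(1−r)) = ½·ln(1.5316) = 0.2132.
n = ((z_{α/2} + z_β)/C)² + 3.
(1.960 + 0.674) / 0.2132 = 2.634 / 0.2132 = 12.355.
n = 12.355² + 3 = 152.64 + 3 = 155.6.
Round up.

n = 156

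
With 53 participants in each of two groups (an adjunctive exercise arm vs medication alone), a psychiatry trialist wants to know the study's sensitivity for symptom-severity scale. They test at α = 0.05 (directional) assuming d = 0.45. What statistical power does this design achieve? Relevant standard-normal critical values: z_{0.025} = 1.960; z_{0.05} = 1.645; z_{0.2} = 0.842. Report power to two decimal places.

power ≈ 0.75

For two equal groups, power = Φ(d·√(n/2) − z_{α}).
d·√(n/2) = 0.45 × √(53/2) = 0.45 × 5.148 = 2.317.
z_β = 2.317 − 1.645 = 0.672.
Power = Φ(0.672) = 0.749.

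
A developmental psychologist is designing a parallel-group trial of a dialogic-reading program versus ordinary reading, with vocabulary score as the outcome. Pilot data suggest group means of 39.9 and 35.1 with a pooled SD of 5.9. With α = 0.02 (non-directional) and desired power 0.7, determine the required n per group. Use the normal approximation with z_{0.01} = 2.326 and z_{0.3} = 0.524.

Cohen's d = |M₁ − M₂| / SD_pooled = |39.9 − 35.1| / 5.9 = 4.8 / 5.9 = 0.814.
For two independent groups with equal n: n = 2·((z_{α/2} + z_β) / d)².
z_{α/2} + z_β = 2.326 + 0.524 = 2.850.
n = 2 × (2.850 / 0.814)² = 2 × 3.501² = 2 × 12.26 = 24.5.
Round up to the next whole participant.

n = 25 per group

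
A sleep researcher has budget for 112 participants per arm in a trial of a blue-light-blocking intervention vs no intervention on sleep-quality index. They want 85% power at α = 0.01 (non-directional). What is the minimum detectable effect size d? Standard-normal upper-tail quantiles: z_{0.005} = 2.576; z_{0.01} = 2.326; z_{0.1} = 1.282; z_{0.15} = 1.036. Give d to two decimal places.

For two independent groups of n = 112 each: d_min = (z_{α/2} + z_β)·√(2/n).
z-sum = 2.576 + 1.036 = 3.612.
d_min = 3.612 × √(2/112) = 3.612 × 0.1336 = 0.483.

d_min ≈ 0.48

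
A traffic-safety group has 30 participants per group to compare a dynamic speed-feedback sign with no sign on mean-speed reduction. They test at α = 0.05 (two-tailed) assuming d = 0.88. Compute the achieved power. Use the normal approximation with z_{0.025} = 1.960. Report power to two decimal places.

For two equal groups, power = Φ(d·√(n/2) − z_{α/2}).
d·√(n/2) = 0.88 × √(30/2) = 0.88 × 3.873 = 3.408.
z_β = 3.408 − 1.960 = 1.448.
Power = Φ(1.448) = 0.926.

power ≈ 0.93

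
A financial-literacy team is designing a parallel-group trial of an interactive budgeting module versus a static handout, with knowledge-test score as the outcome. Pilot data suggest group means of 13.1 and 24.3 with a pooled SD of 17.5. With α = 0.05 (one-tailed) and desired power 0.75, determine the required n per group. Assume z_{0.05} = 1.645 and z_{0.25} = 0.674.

Cohen's d = |M₁ − M₂| / SD_pooled = |13.1 − 24.3| / 17.5 = 11.2 / 17.5 = 0.640.
For two independent groups with equal n: n = 2·((z_{α} + z_β) / d)².
z_{α} + z_β = 1.645 + 0.674 = 2.319.
n = 2 × (2.319 / 0.640)² = 2 × 3.623² = 2 × 13.13 = 26.3.
Round up to the next whole participant.

n = 27 per group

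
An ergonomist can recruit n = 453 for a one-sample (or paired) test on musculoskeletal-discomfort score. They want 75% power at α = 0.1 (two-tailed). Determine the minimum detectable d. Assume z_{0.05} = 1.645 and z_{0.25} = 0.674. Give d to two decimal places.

d_min ≈ 0.11

For a single sample (or paired design) of n = 453: d_min = (z_{α/2} + z_β)/√n.
z-sum = 1.645 + 0.674 = 2.319.
d_min = 2.319 / √453 = 2.319 / 21.284 = 0.109.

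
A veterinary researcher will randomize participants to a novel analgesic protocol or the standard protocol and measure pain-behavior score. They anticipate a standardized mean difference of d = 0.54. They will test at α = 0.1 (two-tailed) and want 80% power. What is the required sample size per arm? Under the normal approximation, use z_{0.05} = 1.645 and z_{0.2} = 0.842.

n = 43 per group

For two independent groups with equal n: n = 2·((z_{α/2} + z_β) / d)².
z_{α/2} + z_β = 1.645 + 0.842 = 2.487.
n = 2 × (2.487 / 0.54)² = 2 × 4.606² = 2 × 21.21 = 42.4.
Round up to the next whole participant.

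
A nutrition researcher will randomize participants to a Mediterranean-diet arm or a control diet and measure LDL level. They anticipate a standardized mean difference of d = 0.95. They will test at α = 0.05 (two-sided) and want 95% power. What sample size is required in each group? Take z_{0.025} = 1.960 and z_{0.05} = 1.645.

For two independent groups with equal n: n = 2·((z_{α/2} + z_β) / d)².
z_{α/2} + z_β = 1.960 + 1.645 = 3.605.
n = 2 × (3.605 / 0.95)² = 2 × 3.795² = 2 × 14.40 = 28.8.
Round up to the next whole participant.

n = 29 per group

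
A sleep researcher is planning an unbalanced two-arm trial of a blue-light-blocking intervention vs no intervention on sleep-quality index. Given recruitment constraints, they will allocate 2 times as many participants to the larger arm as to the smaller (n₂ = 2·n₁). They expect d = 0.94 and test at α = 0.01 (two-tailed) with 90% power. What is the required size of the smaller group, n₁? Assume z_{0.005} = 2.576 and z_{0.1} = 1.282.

n₁ = 26

With allocation ratio k = n₂/n₁ = 2, Var(x̄₁−x̄₂) = σ²(1/n₁ + 1/(k·n₁)) = σ²·(k+1)/(k·n₁).
So n₁ = (1 + 1/k)·((z_{α/2} + z_β)/d)² = 1.500 × (3.858/0.94)².
n₁ = 1.500 × 16.84 = 25.3.
Round up: n₁ = 26, giving n₂ = 2 × 26 = 52.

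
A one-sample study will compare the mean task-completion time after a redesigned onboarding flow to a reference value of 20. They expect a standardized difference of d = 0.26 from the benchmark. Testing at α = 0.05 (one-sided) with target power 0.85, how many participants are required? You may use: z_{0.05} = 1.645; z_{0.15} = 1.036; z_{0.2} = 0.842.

For a one-sample test: n = ((z_{α} + z_β) / d)².
z_{α} + z_β = 1.645 + 1.036 = 2.681.
n = (2.681 / 0.26)² = 10.312² = 106.33.
Round up.

n = 107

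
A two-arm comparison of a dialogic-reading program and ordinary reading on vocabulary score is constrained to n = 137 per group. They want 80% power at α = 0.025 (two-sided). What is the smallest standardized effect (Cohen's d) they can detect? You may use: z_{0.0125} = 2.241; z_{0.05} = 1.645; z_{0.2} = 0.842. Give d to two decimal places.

d_min ≈ 0.37

For two independent groups of n = 137 each: d_min = (z_{α/2} + z_β)·√(2/n).
z-sum = 2.241 + 0.842 = 3.083.
d_min = 3.083 × √(2/137) = 3.083 × 0.1208 = 0.373.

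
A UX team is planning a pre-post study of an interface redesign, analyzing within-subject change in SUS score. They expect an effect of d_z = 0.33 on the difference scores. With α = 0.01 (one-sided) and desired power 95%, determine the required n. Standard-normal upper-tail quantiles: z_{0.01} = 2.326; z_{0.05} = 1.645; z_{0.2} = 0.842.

For a paired (one-sample on differences) test: n = ((z_{α} + z_β) / d)².
z_{α} + z_β = 2.326 + 1.645 = 3.971.
n = (3.971 / 0.33)² = 12.033² = 144.80.
Round up.

n = 145 pairs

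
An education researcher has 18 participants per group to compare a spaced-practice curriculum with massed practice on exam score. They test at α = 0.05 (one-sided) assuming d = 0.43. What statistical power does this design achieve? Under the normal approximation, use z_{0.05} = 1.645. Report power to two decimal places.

For two equal groups, power = Φ(d·√(n/2) − z_{α}).
d·√(n/2) = 0.43 × √(18/2) = 0.43 × 3.000 = 1.290.
z_β = 1.290 − 1.645 = -0.355.
Power = Φ(-0.355) = 0.361.

power ≈ 0.36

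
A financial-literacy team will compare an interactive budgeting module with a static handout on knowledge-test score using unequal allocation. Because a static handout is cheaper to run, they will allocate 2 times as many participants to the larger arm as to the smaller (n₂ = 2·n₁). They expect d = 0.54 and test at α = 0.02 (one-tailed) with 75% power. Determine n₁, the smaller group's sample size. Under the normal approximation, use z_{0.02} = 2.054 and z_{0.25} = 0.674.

With allocation ratio k = n₂/n₁ = 2, Var(x̄₁−x̄₂) = σ²(1/n₁ + 1/(k·n₁)) = σ²·(k+1)/(k·n₁).
So n₁ = (1 + 1/k)·((z_{α} + z_β)/d)² = 1.500 × (2.728/0.54)².
n₁ = 1.500 × 25.52 = 38.3.
Round up: n₁ = 39, giving n₂ = 2 × 39 = 78.

n₁ = 39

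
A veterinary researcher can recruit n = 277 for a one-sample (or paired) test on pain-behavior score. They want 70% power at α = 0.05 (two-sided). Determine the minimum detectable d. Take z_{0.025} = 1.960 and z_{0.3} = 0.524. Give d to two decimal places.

For a single sample (or paired design) of n = 277: d_min = (z_{α/2} + z_β)/√n.
z-sum = 1.960 + 0.524 = 2.484.
d_min = 2.484 / √277 = 2.484 / 16.643 = 0.149.

d_min ≈ 0.15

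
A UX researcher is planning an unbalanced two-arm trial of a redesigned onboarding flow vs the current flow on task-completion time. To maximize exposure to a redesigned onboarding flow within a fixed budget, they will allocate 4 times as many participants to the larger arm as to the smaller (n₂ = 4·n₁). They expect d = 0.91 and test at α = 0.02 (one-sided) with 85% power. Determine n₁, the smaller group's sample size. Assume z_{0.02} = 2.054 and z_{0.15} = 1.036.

With allocation ratio k = n₂/n₁ = 4, Var(x̄₁−x̄₂) = σ²(1/n₁ + 1/(k·n₁)) = σ²·(k+1)/(k·n₁).
So n₁ = (1 + 1/k)·((z_{α} + z_β)/d)² = 1.250 × (3.090/0.91)².
n₁ = 1.250 × 11.53 = 14.4.
Round up: n₁ = 15, giving n₂ = 4 × 15 = 60.

n₁ = 15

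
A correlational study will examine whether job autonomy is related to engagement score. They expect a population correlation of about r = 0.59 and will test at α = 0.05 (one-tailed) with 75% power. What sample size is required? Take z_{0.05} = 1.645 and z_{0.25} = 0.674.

n = 15

Fisher's z: C = ½·ln((1+r)/(1−r)) = ½·ln(3.8780) = 0.6777.
n = ((z_{α} + z_β)/C)² + 3.
(1.645 + 0.674) / 0.6777 = 2.319 / 0.6777 = 3.422.
n = 3.422² + 3 = 11.71 + 3 = 14.7.
Round up.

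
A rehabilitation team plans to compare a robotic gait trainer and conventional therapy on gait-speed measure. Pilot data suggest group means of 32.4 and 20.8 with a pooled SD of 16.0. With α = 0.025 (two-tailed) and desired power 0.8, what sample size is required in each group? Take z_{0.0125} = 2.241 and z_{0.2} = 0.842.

n = 37 per group

Cohen's d = |M₁ − M₂| / SD_pooled = |32.4 − 20.8| / 16.0 = 11.6 / 16.0 = 0.725.
For two independent groups with equal n: n = 2·((z_{α/2} + z_β) / d)².
z_{α/2} + z_β = 2.241 + 0.842 = 3.083.
n = 2 × (3.083 / 0.725)² = 2 × 4.252² = 2 × 18.08 = 36.2.
Round up to the next whole participant.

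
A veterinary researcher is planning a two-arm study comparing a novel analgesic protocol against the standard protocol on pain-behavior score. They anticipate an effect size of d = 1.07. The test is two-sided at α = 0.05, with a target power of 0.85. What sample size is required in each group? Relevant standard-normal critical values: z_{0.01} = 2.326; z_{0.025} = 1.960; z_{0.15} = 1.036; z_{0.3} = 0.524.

For two independent groups with equal n: n = 2·((z_{α/2} + z_β) / d)².
z_{α/2} + z_β = 1.960 + 1.036 = 2.996.
n = 2 × (2.996 / 1.07)² = 2 × 2.800² = 2 × 7.84 = 15.7.
Round up to the next whole participant.

n = 16 per group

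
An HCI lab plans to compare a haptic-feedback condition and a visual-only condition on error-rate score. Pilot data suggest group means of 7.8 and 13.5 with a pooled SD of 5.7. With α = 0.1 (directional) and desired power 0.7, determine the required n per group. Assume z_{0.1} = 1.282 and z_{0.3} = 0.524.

Cohen's d = |M₁ − M₂| / SD_pooled = |7.8 − 13.5| / 5.7 = 5.7 / 5.7 = 1.000.
For two independent groups with equal n: n = 2·((z_{α} + z_β) / d)².
z_{α} + z_β = 1.282 + 0.524 = 1.806.
n = 2 × (1.806 / 1.000)² = 2 × 1.806² = 2 × 3.26 = 6.5.
Round up to the next whole participant.

n = 7 per group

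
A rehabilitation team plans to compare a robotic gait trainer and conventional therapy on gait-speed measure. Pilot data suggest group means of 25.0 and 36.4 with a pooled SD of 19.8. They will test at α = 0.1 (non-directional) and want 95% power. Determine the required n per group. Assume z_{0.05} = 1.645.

Cohen's d = |M₁ − M₂| / SD_pooled = |25.0 − 36.4| / 19.8 = 11.4 / 19.8 = 0.576.
For two independent groups with equal n: n = 2·((z_{α/2} + z_β) / d)².
z_{α/2} + z_β = 1.645 + 1.645 = 3.290.
n = 2 × (3.290 / 0.576)² = 2 × 5.712² = 2 × 32.62 = 65.2.
Round up to the next whole participant.

n = 66 per group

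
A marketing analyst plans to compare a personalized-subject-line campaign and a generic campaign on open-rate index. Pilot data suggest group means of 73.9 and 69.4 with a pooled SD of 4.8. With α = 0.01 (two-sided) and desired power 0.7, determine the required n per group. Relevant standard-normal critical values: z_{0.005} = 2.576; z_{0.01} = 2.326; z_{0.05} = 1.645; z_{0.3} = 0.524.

Cohen's d = |M₁ − M₂| / SD_pooled = |73.9 − 69.4| / 4.8 = 4.5 / 4.8 = 0.938.
For two independent groups with equal n: n = 2·((z_{α/2} + z_β) / d)².
z_{α/2} + z_β = 2.576 + 0.524 = 3.100.
n = 2 × (3.100 / 0.938)² = 2 × 3.305² = 2 × 10.92 = 21.8.
Round up to the next whole participant.

n = 22 per group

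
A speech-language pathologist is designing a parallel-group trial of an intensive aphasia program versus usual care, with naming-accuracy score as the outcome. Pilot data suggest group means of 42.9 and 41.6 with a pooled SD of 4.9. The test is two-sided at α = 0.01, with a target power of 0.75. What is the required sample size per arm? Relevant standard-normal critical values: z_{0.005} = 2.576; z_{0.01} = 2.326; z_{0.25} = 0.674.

Cohen's d = |M₁ − M₂| / SD_pooled = |42.9 − 41.6| / 4.9 = 1.3 / 4.9 = 0.265.
For two independent groups with equal n: n = 2·((z_{α/2} + z_β) / d)².
z_{α/2} + z_β = 2.576 + 0.674 = 3.250.
n = 2 × (3.250 / 0.265)² = 2 × 12.264² = 2 × 150.41 = 300.8.
Round up to the next whole participant.

n = 301 per group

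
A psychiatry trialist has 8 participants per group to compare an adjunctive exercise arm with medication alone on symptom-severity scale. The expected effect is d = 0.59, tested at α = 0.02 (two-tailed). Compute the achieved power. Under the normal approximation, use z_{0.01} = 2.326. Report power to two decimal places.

power ≈ 0.13

For two equal groups, power = Φ(d·√(n/2) − z_{α/2}).
d·√(n/2) = 0.59 × √(8/2) = 0.59 × 2.000 = 1.180.
z_β = 1.180 − 2.326 = -1.146.
Power = Φ(-1.146) = 0.126.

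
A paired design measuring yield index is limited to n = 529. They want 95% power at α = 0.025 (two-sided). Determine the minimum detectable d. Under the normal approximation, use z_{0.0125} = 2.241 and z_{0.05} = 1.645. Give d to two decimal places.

For a single sample (or paired design) of n = 529: d_min = (z_{α/2} + z_β)/√n.
z-sum = 2.241 + 1.645 = 3.886.
d_min = 3.886 / √529 = 3.886 / 23.000 = 0.169.

d_min ≈ 0.17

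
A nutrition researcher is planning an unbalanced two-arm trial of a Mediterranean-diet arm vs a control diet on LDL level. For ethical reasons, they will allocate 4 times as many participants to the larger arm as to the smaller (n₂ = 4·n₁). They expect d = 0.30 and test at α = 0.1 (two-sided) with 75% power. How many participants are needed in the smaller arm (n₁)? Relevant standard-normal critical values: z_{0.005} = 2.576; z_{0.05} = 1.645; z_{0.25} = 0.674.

n₁ = 75

With allocation ratio k = n₂/n₁ = 4, Var(x̄₁−x̄₂) = σ²(1/n₁ + 1/(k·n₁)) = σ²·(k+1)/(k·n₁).
So n₁ = (1 + 1/k)·((z_{α/2} + z_β)/d)² = 1.250 × (2.319/0.30)².
n₁ = 1.250 × 59.75 = 74.7.
Round up: n₁ = 75, giving n₂ = 4 × 75 = 300.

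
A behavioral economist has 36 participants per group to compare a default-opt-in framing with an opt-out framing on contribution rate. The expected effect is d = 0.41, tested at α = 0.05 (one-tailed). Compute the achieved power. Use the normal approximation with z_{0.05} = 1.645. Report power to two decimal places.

power ≈ 0.54

For two equal groups, power = Φ(d·√(n/2) − z_{α}).
d·√(n/2) = 0.41 × √(36/2) = 0.41 × 4.243 = 1.739.
z_β = 1.739 − 1.645 = 0.094.
Power = Φ(0.094) = 0.538.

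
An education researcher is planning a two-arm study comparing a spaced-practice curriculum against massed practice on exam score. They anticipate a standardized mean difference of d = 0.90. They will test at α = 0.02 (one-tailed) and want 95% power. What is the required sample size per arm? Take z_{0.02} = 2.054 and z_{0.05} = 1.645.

For two independent groups with equal n: n = 2·((z_{α} + z_β) / d)².
z_{α} + z_β = 2.054 + 1.645 = 3.699.
n = 2 × (3.699 / 0.90)² = 2 × 4.110² = 2 × 16.89 = 33.8.
Round up to the next whole participant.

n = 34 per group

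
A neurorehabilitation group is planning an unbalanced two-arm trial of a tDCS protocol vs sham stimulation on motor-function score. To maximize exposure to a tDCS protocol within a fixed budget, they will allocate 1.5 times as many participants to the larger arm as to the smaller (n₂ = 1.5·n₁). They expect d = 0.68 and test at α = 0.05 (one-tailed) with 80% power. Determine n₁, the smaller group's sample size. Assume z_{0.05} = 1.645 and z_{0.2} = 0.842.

n₁ = 23

With allocation ratio k = n₂/n₁ = 1.5, Var(x̄₁−x̄₂) = σ²(1/n₁ + 1/(k·n₁)) = σ²·(k+1)/(k·n₁).
So n₁ = (1 + 1/k)·((z_{α} + z_β)/d)² = 1.667 × (2.487/0.68)².
n₁ = 1.667 × 13.38 = 22.3.
Round up: n₁ = 23, giving n₂ = ⌈1.5 × 23⌉ = ⌈34.5⌉ = 35.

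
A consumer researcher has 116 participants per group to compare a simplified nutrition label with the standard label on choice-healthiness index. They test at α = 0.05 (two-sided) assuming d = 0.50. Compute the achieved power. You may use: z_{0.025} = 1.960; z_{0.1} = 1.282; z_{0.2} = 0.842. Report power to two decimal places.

power ≈ 0.97

For two equal groups, power = Φ(d·√(n/2) − z_{α/2}).
d·√(n/2) = 0.50 × √(116/2) = 0.50 × 7.616 = 3.808.
z_β = 3.808 − 1.960 = 1.848.
Power = Φ(1.848) = 0.968.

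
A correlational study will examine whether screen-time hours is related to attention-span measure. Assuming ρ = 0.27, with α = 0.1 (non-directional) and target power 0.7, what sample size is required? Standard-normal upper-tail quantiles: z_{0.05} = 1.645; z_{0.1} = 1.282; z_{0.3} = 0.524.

n = 65

Fisher's z: C = ½·ln((1+r)/(1−r)) = ½·ln(1.7397) = 0.2769.
n = ((z_{α/2} + z_β)/C)² + 3.
(1.645 + 0.524) / 0.2769 = 2.169 / 0.2769 = 7.833.
n = 7.833² + 3 = 61.36 + 3 = 64.4.
Round up.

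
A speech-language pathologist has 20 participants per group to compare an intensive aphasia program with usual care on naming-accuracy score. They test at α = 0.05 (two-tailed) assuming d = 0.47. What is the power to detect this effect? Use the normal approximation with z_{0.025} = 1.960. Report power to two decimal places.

For two equal groups, power = Φ(d·√(n/2) − z_{α/2}).
d·√(n/2) = 0.47 × √(20/2) = 0.47 × 3.162 = 1.486.
z_β = 1.486 − 1.960 = -0.474.
Power = Φ(-0.474) = 0.318.

power ≈ 0.32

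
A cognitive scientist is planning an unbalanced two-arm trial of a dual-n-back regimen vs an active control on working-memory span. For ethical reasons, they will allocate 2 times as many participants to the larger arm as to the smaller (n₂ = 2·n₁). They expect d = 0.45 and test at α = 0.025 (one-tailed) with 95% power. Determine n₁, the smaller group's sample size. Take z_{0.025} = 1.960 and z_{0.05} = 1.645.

With allocation ratio k = n₂/n₁ = 2, Var(x̄₁−x̄₂) = σ²(1/n₁ + 1/(k·n₁)) = σ²·(k+1)/(k·n₁).
So n₁ = (1 + 1/k)·((z_{α} + z_β)/d)² = 1.500 × (3.605/0.45)².
n₁ = 1.500 × 64.18 = 96.3.
Round up: n₁ = 97, giving n₂ = 2 × 97 = 194.

n₁ = 97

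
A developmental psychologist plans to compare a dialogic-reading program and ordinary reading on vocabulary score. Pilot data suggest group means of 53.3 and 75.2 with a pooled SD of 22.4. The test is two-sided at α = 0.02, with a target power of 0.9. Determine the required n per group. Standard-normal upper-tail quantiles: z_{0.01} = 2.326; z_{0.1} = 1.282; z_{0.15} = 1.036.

Cohen's d = |M₁ − M₂| / SD_pooled = |53.3 − 75.2| / 22.4 = 21.9 / 22.4 = 0.978.
For two independent groups with equal n: n = 2·((z_{α/2} + z_β) / d)².
z_{α/2} + z_β = 2.326 + 1.282 = 3.608.
n = 2 × (3.608 / 0.978)² = 2 × 3.689² = 2 × 13.61 = 27.2.
Round up to the next whole participant.

n = 28 per group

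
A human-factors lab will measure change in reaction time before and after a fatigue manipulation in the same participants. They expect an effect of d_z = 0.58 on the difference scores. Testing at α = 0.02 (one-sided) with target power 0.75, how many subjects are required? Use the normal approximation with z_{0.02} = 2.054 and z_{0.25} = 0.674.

n = 23 pairs

For a paired (one-sample on differences) test: n = ((z_{α} + z_β) / d)².
z_{α} + z_β = 2.054 + 0.674 = 2.728.
n = (2.728 / 0.58)² = 4.703² = 22.12.
Round up.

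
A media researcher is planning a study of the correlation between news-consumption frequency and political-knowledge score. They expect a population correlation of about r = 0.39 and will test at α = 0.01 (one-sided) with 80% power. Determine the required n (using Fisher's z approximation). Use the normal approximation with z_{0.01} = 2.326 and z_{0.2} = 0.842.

n = 63

Fisher's z: C = ½·ln((1+r)/(1−r)) = ½·ln(2.2787) = 0.4118.
n = ((z_{α} + z_β)/C)² + 3.
(2.326 + 0.842) / 0.4118 = 3.168 / 0.4118 = 7.693.
n = 7.693² + 3 = 59.18 + 3 = 62.2.
Round up.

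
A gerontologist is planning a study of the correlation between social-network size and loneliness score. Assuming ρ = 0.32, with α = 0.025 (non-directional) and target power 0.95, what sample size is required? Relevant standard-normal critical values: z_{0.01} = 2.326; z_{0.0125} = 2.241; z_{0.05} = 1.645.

n = 141

Fisher's z: C = ½·ln((1+r)/(1−r)) = ½·ln(1.9412) = 0.3316.
n = ((z_{α/2} + z_β)/C)² + 3.
(2.241 + 1.645) / 0.3316 = 3.886 / 0.3316 = 11.719.
n = 11.719² + 3 = 137.33 + 3 = 140.3.
Round up.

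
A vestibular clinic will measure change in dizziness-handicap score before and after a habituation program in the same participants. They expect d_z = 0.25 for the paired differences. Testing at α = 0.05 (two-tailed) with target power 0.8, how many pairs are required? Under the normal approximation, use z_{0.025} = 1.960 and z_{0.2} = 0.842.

For a paired (one-sample on differences) test: n = ((z_{α/2} + z_β) / d)².
z_{α/2} + z_β = 1.960 + 0.842 = 2.802.
n = (2.802 / 0.25)² = 11.208² = 125.62.
Round up.

n = 126 pairs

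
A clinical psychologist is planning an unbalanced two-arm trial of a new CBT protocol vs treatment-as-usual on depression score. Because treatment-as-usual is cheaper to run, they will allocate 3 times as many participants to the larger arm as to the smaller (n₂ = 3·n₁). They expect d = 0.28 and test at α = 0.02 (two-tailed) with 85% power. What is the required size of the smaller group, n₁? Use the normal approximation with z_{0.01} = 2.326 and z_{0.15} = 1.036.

n₁ = 193

With allocation ratio k = n₂/n₁ = 3, Var(x̄₁−x̄₂) = σ²(1/n₁ + 1/(k·n₁)) = σ²·(k+1)/(k·n₁).
So n₁ = (1 + 1/k)·((z_{α/2} + z_β)/d)² = 1.333 × (3.362/0.28)².
n₁ = 1.333 × 144.17 = 192.2.
Round up: n₁ = 193, giving n₂ = 3 × 193 = 579.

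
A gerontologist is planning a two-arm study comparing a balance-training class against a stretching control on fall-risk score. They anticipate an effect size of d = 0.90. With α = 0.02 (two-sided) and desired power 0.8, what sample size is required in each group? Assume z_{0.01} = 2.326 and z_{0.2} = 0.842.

For two independent groups with equal n: n = 2·((z_{α/2} + z_β) / d)².
z_{α/2} + z_β = 2.326 + 0.842 = 3.168.
n = 2 × (3.168 / 0.90)² = 2 × 3.520² = 2 × 12.39 = 24.8.
Round up to the next whole participant.

n = 25 per group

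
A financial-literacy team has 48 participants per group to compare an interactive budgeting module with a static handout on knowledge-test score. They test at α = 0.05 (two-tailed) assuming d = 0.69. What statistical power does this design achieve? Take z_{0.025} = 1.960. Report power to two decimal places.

For two equal groups, power = Φ(d·√(n/2) − z_{α/2}).
d·√(n/2) = 0.69 × √(48/2) = 0.69 × 4.899 = 3.380.
z_β = 3.380 − 1.960 = 1.420.
Power = Φ(1.420) = 0.922.

power ≈ 0.92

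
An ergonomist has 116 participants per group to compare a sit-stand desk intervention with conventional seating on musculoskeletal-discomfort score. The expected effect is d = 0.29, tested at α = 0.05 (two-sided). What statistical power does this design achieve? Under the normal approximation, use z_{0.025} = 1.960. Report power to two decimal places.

For two equal groups, power = Φ(d·√(n/2) − z_{α/2}).
d·√(n/2) = 0.29 × √(116/2) = 0.29 × 7.616 = 2.209.
z_β = 2.209 − 1.960 = 0.249.
Power = Φ(0.249) = 0.598.

power ≈ 0.60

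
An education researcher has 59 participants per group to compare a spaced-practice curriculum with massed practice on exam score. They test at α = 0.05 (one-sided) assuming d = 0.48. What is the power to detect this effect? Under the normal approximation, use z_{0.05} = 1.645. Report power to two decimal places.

power ≈ 0.83

For two equal groups, power = Φ(d·√(n/2) − z_{α}).
d·√(n/2) = 0.48 × √(59/2) = 0.48 × 5.431 = 2.607.
z_β = 2.607 − 1.645 = 0.962.
Power = Φ(0.962) = 0.832.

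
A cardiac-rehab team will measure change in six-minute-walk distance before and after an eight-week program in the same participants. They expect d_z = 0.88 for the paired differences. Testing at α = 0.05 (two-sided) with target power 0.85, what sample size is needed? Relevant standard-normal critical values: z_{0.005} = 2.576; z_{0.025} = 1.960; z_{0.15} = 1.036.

For a paired (one-sample on differences) test: n = ((z_{α/2} + z_β) / d)².
z_{α/2} + z_β = 1.960 + 1.036 = 2.996.
n = (2.996 / 0.88)² = 3.405² = 11.59.
Round up.

n = 12 pairs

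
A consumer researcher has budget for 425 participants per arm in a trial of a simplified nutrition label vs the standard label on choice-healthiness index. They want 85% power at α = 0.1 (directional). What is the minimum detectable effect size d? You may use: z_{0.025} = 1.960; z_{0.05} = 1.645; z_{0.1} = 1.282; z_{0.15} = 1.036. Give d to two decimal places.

For two independent groups of n = 425 each: d_min = (z_{α} + z_β)·√(2/n).
z-sum = 1.282 + 1.036 = 2.318.
d_min = 2.318 × √(2/425) = 2.318 × 0.0686 = 0.159.

d_min ≈ 0.16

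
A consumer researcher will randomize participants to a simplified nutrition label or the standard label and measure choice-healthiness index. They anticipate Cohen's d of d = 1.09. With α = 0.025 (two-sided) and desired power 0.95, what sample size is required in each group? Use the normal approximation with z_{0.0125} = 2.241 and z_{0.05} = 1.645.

For two independent groups with equal n: n = 2·((z_{α/2} + z_β) / d)².
z_{α/2} + z_β = 2.241 + 1.645 = 3.886.
n = 2 × (3.886 / 1.09)² = 2 × 3.565² = 2 × 12.71 = 25.4.
Round up to the next whole participant.

n = 26 per group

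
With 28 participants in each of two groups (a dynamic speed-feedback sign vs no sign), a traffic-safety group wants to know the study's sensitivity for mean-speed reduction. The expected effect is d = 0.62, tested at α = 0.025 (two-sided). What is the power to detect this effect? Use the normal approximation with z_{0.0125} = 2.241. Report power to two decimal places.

power ≈ 0.53

For two equal groups, power = Φ(d·√(n/2) − z_{α/2}).
d·√(n/2) = 0.62 × √(28/2) = 0.62 × 3.742 = 2.320.
z_β = 2.320 − 2.241 = 0.079.
Power = Φ(0.079) = 0.531.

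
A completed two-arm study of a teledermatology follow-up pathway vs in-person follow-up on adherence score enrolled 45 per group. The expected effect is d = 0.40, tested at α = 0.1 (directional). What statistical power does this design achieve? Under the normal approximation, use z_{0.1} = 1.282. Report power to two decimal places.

For two equal groups, power = Φ(d·√(n/2) − z_{α}).
d·√(n/2) = 0.40 × √(45/2) = 0.40 × 4.743 = 1.897.
z_β = 1.897 − 1.282 = 0.615.
Power = Φ(0.615) = 0.731.

power ≈ 0.73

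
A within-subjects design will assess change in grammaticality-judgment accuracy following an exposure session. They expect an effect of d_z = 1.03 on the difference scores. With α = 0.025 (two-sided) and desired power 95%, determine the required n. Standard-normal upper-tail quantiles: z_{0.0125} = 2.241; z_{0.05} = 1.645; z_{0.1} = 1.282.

n = 15 pairs

For a paired (one-sample on differences) test: n = ((z_{α/2} + z_β) / d)².
z_{α/2} + z_β = 2.241 + 1.645 = 3.886.
n = (3.886 / 1.03)² = 3.773² = 14.23.
Round up.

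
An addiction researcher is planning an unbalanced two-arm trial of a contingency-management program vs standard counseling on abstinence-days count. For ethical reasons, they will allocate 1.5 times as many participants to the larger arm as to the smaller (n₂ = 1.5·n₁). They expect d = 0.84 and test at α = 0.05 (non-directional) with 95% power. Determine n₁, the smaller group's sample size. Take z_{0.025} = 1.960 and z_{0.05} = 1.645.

With allocation ratio k = n₂/n₁ = 1.5, Var(x̄₁−x̄₂) = σ²(1/n₁ + 1/(k·n₁)) = σ²·(k+1)/(k·n₁).
So n₁ = (1 + 1/k)·((z_{α/2} + z_β)/d)² = 1.667 × (3.605/0.84)².
n₁ = 1.667 × 18.42 = 30.7.
Round up: n₁ = 31, giving n₂ = ⌈1.5 × 31⌉ = ⌈46.5⌉ = 47.

n₁ = 31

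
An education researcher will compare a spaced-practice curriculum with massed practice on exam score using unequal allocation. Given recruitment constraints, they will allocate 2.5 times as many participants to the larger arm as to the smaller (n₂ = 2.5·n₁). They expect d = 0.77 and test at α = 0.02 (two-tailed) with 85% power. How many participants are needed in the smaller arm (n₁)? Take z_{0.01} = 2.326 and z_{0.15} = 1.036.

With allocation ratio k = n₂/n₁ = 2.5, Var(x̄₁−x̄₂) = σ²(1/n₁ + 1/(k·n₁)) = σ²·(k+1)/(k·n₁).
So n₁ = (1 + 1/k)·((z_{α/2} + z_β)/d)² = 1.400 × (3.362/0.77)².
n₁ = 1.400 × 19.06 = 26.7.
Round up: n₁ = 27, giving n₂ = ⌈2.5 × 27⌉ = ⌈67.5⌉ = 68.

n₁ = 27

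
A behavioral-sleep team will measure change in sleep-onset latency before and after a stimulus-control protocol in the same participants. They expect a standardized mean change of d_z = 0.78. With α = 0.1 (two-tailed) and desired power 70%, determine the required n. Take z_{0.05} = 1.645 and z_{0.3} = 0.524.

For a paired (one-sample on differences) test: n = ((z_{α/2} + z_β) / d)².
z_{α/2} + z_β = 1.645 + 0.524 = 2.169.
n = (2.169 / 0.78)² = 2.781² = 7.73.
Round up.

n = 8 pairs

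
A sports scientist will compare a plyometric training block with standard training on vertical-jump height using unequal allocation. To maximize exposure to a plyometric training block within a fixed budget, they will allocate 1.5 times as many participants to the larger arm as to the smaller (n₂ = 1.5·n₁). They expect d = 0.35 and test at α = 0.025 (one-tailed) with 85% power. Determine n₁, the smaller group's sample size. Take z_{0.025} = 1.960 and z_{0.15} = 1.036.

With allocation ratio k = n₂/n₁ = 1.5, Var(x̄₁−x̄₂) = σ²(1/n₁ + 1/(k·n₁)) = σ²·(k+1)/(k·n₁).
So n₁ = (1 + 1/k)·((z_{α} + z_β)/d)² = 1.667 × (2.996/0.35)².
n₁ = 1.667 × 73.27 = 122.1.
Round up: n₁ = 123, giving n₂ = ⌈1.5 × 123⌉ = ⌈184.5⌉ = 185.

n₁ = 123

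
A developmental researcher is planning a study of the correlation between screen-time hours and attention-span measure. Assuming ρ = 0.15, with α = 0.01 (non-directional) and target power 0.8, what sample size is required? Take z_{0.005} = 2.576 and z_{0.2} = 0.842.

Fisher's z: C = ½·ln((1+r)/(1−r)) = ½·ln(1.3529) = 0.1511.
n = ((z_{α/2} + z_β)/C)² + 3.
(2.576 + 0.842) / 0.1511 = 3.418 / 0.1511 = 22.621.
n = 22.621² + 3 = 511.70 + 3 = 514.7.
Round up.

n = 515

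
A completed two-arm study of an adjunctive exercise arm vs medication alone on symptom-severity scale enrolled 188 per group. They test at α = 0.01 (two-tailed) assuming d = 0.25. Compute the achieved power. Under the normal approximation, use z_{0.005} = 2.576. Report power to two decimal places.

power ≈ 0.44

For two equal groups, power = Φ(d·√(n/2) − z_{α/2}).
d·√(n/2) = 0.25 × √(188/2) = 0.25 × 9.695 = 2.424.
z_β = 2.424 − 2.576 = -0.152.
Power = Φ(-0.152) = 0.440.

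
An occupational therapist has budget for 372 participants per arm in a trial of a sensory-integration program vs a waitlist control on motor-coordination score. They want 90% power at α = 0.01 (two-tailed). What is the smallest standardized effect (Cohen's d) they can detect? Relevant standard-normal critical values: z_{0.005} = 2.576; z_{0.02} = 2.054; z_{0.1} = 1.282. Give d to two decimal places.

For two independent groups of n = 372 each: d_min = (z_{α/2} + z_β)·√(2/n).
z-sum = 2.576 + 1.282 = 3.858.
d_min = 3.858 × √(2/372) = 3.858 × 0.0733 = 0.283.

d_min ≈ 0.28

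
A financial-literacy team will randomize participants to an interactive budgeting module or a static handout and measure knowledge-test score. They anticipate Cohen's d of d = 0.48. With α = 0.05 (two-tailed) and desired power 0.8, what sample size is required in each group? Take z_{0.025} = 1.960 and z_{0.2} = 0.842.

n = 69 per group

For two independent groups with equal n: n = 2·((z_{α/2} + z_β) / d)².
z_{α/2} + z_β = 1.960 + 0.842 = 2.802.
n = 2 × (2.802 / 0.48)² = 2 × 5.838² = 2 × 34.08 = 68.2.
Round up to the next whole participant.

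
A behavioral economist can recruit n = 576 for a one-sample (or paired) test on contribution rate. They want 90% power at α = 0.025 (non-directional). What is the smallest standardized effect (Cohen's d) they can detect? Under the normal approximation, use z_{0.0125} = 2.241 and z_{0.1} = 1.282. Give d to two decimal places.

d_min ≈ 0.15

For a single sample (or paired design) of n = 576: d_min = (z_{α/2} + z_β)/√n.
z-sum = 2.241 + 1.282 = 3.523.
d_min = 3.523 / √576 = 3.523 / 24.000 = 0.147.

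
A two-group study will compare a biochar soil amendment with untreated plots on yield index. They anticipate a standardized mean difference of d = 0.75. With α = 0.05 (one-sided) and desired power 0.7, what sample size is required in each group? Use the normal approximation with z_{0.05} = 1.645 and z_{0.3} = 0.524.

n = 17 per group

For two independent groups with equal n: n = 2·((z_{α} + z_β) / d)².
z_{α} + z_β = 1.645 + 0.524 = 2.169.
n = 2 × (2.169 / 0.75)² = 2 × 2.892² = 2 × 8.36 = 16.7.
Round up to the next whole participant.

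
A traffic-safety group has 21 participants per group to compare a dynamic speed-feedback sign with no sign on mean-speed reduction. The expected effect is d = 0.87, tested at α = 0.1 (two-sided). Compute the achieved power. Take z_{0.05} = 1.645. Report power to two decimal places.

power ≈ 0.88

For two equal groups, power = Φ(d·√(n/2) − z_{α/2}).
d·√(n/2) = 0.87 × √(21/2) = 0.87 × 3.240 = 2.819.
z_β = 2.819 − 1.645 = 1.174.
Power = Φ(1.174) = 0.880.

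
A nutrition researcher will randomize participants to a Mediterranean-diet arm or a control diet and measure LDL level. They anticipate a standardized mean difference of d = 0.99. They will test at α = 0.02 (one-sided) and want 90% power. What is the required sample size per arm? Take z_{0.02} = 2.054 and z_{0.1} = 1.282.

For two independent groups with equal n: n = 2·((z_{α} + z_β) / d)².
z_{α} + z_β = 2.054 + 1.282 = 3.336.
n = 2 × (3.336 / 0.99)² = 2 × 3.370² = 2 × 11.35 = 22.7.
Round up to the next whole participant.

n = 23 per group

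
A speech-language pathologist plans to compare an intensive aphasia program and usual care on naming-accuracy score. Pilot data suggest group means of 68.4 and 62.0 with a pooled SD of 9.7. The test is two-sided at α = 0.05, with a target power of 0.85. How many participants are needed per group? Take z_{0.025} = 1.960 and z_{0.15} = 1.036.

Cohen's d = |M₁ − M₂| / SD_pooled = |68.4 − 62.0| / 9.7 = 6.4 / 9.7 = 0.660.
For two independent groups with equal n: n = 2·((z_{α/2} + z_β) / d)².
z_{α/2} + z_β = 1.960 + 1.036 = 2.996.
n = 2 × (2.996 / 0.660)² = 2 × 4.539² = 2 × 20.61 = 41.2.
Round up to the next whole participant.

n = 42 per group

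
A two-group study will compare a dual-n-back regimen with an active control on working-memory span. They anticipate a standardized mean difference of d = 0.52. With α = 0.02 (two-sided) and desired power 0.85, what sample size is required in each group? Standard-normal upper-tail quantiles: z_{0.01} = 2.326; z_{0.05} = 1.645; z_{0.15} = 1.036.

n = 84 per group

For two independent groups with equal n: n = 2·((z_{α/2} + z_β) / d)².
z_{α/2} + z_β = 2.326 + 1.036 = 3.362.
n = 2 × (3.362 / 0.52)² = 2 × 6.465² = 2 × 41.80 = 83.6.
Round up to the next whole participant.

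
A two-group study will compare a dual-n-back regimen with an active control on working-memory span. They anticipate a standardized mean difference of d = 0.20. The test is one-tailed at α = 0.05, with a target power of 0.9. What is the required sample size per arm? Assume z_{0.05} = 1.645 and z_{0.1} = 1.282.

n = 429 per group

For two independent groups with equal n: n = 2·((z_{α} + z_β) / d)².
z_{α} + z_β = 1.645 + 1.282 = 2.927.
n = 2 × (2.927 / 0.20)² = 2 × 14.635² = 2 × 214.18 = 428.4.
Round up to the next whole participant.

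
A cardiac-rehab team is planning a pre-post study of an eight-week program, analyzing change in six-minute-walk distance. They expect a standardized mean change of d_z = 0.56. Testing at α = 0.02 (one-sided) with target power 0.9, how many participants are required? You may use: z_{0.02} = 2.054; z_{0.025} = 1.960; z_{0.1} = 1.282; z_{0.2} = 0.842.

n = 36 pairs

For a paired (one-sample on differences) test: n = ((z_{α} + z_β) / d)².
z_{α} + z_β = 2.054 + 1.282 = 3.336.
n = (3.336 / 0.56)² = 5.957² = 35.49.
Round up.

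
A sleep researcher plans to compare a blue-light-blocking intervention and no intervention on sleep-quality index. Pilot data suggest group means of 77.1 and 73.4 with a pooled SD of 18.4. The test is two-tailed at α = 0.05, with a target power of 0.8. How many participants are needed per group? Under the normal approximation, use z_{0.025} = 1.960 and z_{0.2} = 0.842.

Cohen's d = |M₁ − M₂| / SD_pooled = |77.1 − 73.4| / 18.4 = 3.7 / 18.4 = 0.201.
For two independent groups with equal n: n = 2·((z_{α/2} + z_β) / d)².
z_{α/2} + z_β = 1.960 + 0.842 = 2.802.
n = 2 × (2.802 / 0.201)² = 2 × 13.940² = 2 × 194.33 = 388.7.
Round up to the next whole participant.

n = 389 per group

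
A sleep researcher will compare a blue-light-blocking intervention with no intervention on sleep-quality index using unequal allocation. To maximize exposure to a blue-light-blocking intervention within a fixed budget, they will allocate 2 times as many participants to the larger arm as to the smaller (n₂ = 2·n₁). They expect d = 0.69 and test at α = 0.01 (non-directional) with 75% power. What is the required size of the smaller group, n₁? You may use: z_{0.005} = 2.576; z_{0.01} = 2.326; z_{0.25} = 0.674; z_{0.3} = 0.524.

With allocation ratio k = n₂/n₁ = 2, Var(x̄₁−x̄₂) = σ²(1/n₁ + 1/(k·n₁)) = σ²·(k+1)/(k·n₁).
So n₁ = (1 + 1/k)·((z_{α/2} + z_β)/d)² = 1.500 × (3.250/0.69)².
n₁ = 1.500 × 22.19 = 33.3.
Round up: n₁ = 34, giving n₂ = 2 × 34 = 68.

n₁ = 34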